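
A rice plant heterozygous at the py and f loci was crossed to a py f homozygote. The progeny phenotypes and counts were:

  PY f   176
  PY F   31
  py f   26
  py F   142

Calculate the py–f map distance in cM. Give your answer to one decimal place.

15.2 cM

The two most frequent classes, PY f (176) and py F (142), are the parental types, so the F1 was PY f / py F.
The recombinant classes are PY F and py f: 31 + 26 = 57.
Recombination frequency = 57/375 = 0.1520 ≈ 15.2%, i.e. 15.2 cM.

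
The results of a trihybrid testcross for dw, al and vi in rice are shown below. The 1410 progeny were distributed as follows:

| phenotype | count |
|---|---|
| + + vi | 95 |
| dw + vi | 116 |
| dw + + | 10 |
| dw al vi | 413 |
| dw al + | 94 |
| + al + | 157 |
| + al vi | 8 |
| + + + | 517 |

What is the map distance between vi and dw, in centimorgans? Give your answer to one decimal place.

14.7 centimorgans

The two most frequent reciprocal classes, + + + and dw al vi, are the parental types, so the F1 was + + + / dw al vi.
The two rarest classes, dw + + and + al vi, are the double crossovers. Comparing them with the parentals, only the dw allele has switched, so dw is the middle locus and the order is vi – dw – al.
Crossovers in the vi–dw interval produce the single-crossover classes + + vi and dw al + (95 + 94 = 189) plus the double crossovers (18).
RF(vi–dw) = (189 + 18) / 1410 = 207/1410 = 0.1468 → 14.7 centimorgans.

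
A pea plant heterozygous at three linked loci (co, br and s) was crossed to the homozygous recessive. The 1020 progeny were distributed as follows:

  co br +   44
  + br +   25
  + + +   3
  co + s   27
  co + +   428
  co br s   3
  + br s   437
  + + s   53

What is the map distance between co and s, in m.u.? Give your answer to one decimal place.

5.7 m.u.

The two most frequent reciprocal classes, + br s and co + +, are the parental types, so the F1 was + br s / co + +.
The two rarest classes, co br s and + + +, are the double crossovers. Comparing them with the parentals, only the co allele has switched, so co is the middle locus and the order is br – co – s.
Crossovers in the co–s interval produce the single-crossover classes + br + and co + s (25 + 27 = 52) plus the double crossovers (6).
RF(co–s) = (52 + 6) / 1020 = 58/1020 = 0.0569 → 5.7 m.u.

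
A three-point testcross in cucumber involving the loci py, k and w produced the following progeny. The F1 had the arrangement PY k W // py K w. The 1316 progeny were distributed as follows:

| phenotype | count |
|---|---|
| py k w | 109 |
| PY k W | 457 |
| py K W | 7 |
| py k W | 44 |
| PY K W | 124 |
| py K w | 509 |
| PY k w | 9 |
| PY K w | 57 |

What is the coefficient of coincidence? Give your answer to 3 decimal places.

0.723

The two rarest classes, PY k w and py K W, are the double crossovers. Comparing them with the parentals, only the w allele has switched, so w is the middle locus and the order is k – w – py.
k–w: (233 + 16)/1316 = 0.1892; w–py: (101 + 16)/1316 = 0.0889.
Expected DCO frequency = 0.1892 × 0.0889 ≈ 0.01682; observed = 16/1316 ≈ 0.01216.
Coefficient of coincidence = 0.01216/0.01682 ≈ 0.723.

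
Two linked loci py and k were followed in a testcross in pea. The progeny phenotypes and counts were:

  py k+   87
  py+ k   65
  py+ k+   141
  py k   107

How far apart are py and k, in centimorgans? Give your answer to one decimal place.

The two most frequent classes, py+ k+ (141) and py k (107), are the parental types, so the F1 was py+ k+ / py k.
The recombinant classes are py+ k and py k+: 65 + 87 = 152.
Recombination frequency = 152/400 = 0.3800 ≈ 38.0%, i.e. 38.0 centimorgans.

38.0 centimorgans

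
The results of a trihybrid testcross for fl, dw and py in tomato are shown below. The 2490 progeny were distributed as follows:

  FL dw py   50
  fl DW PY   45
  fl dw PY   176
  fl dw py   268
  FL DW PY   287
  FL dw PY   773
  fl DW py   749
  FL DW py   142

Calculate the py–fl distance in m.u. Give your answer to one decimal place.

16.6 m.u.

The two most frequent reciprocal classes, fl DW py and FL dw PY, are the parental types, so the F1 was fl DW py / FL dw PY.
The two rarest classes, fl DW PY and FL dw py, are the double crossovers. Comparing them with the parentals, only the py allele has switched, so py is the middle locus and the order is fl – py – dw.
Crossovers in the fl–py interval produce the single-crossover classes FL DW py and fl dw PY (142 + 176 = 318) plus the double crossovers (95).
RF(fl–py) = (318 + 95) / 2490 = 413/2490 = 0.1659 → 16.6 m.u.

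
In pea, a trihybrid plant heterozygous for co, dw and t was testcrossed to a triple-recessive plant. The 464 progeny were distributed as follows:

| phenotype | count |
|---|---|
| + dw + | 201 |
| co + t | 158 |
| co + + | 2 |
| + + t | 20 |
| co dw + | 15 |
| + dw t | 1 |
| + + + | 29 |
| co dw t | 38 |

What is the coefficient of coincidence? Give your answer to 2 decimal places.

The two most frequent reciprocal classes, co + t and + dw +, are the parental types, so the F1 was co + t / + dw +.
The two rarest classes, co + + and + dw t, are the double crossovers. Comparing them with the parentals, only the t allele has switched, so t is the middle locus and the order is dw – t – co.
dw–t: (67 + 3)/464 = 0.1509; t–co: (35 + 3)/464 = 0.0819.
Expected DCO frequency = 0.1509 × 0.0819 ≈ 0.01236; observed = 3/464 ≈ 0.00647.
Coefficient of coincidence = 0.00647/0.01236 ≈ 0.52.

0.52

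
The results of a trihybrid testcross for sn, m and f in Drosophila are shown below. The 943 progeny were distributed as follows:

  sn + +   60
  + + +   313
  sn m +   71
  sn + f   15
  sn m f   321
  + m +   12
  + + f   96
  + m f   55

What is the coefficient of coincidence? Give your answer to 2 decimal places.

0.92

The two most frequent reciprocal classes, + + + and sn m f, are the parental types, so the F1 was + + + / sn m f.
The two rarest classes, + m + and sn + f, are the double crossovers. Comparing them with the parentals, only the m allele has switched, so m is the middle locus and the order is f – m – sn.
f–m: (167 + 27)/943 = 0.2057; m–sn: (115 + 27)/943 = 0.1506.
Expected DCO frequency = 0.2057 × 0.1506 ≈ 0.03098; observed = 27/943 ≈ 0.02863.
Coefficient of coincidence = 0.02863/0.03098 ≈ 0.92.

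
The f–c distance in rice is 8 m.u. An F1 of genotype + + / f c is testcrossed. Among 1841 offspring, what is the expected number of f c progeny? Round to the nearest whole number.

A map distance of 8 m.u. corresponds to a recombination frequency of 0.080.
The F1 is + + / f c, so f c is a parental gamete class with expected frequency (1 − r)/2 = 0.920/2 = 0.4600.
Expected number = 0.4600 × 1841 = 846.86 ≈ 847.

847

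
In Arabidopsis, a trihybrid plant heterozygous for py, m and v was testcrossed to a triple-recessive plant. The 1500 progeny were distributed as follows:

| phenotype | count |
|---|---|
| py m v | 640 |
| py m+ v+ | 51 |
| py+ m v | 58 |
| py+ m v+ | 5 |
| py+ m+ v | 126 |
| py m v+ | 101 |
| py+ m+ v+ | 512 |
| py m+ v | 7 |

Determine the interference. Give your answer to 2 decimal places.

0.38

The two most frequent reciprocal classes, py+ m+ v+ and py m v, are the parental types, so the F1 was py+ m+ v+ / py m v.
The two rarest classes, py+ m v+ and py m+ v, are the double crossovers. Comparing them with the parentals, only the m allele has switched, so m is the middle locus and the order is py – m – v.
py–m: (109 + 12)/1500 = 0.0807; m–v: (227 + 12)/1500 = 0.1593.
Expected DCO frequency = 0.0807 × 0.1593 ≈ 0.01286; observed = 12/1500 ≈ 0.00800.
Coefficient of coincidence = 0.00800/0.01286 ≈ 0.62; interference = 1 − 0.62 = 0.38.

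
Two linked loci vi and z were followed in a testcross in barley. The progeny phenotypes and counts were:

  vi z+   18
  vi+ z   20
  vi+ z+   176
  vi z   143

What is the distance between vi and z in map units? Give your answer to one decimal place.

10.6 map units

The two most frequent classes, vi+ z+ (176) and vi z (143), are the parental types, so the F1 was vi+ z+ / vi z.
The recombinant classes are vi+ z and vi z+: 20 + 18 = 38.
Recombination frequency = 38/357 = 0.1064 ≈ 10.6%, i.e. 10.6 map units.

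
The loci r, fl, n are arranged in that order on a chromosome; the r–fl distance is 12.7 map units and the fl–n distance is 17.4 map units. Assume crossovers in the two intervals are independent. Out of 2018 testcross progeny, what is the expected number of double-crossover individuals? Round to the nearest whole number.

45

Map distances give recombination frequencies of 0.127 and 0.174 for the two intervals.
With no interference, expected double-crossover frequency = 0.127 × 0.174 = 0.02210.
Expected number = 0.02210 × 2018 = 44.59 ≈ 45.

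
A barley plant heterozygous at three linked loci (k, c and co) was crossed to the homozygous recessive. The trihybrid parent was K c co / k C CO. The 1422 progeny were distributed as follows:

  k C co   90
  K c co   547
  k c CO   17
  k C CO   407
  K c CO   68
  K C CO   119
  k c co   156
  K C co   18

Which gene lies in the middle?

The two rarest classes, K C co and k c CO, are the double crossovers. Comparing them with the parentals, only the c allele has switched, so c is the middle locus and the order is co – c – k.

c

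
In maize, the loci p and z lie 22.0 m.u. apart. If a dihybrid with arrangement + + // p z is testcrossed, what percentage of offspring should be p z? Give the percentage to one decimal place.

A map distance of 22.0 m.u. corresponds to a recombination frequency of 0.220.
The F1 is + + / p z, so p z is a parental gamete class with expected frequency (1 − r)/2 = 0.780/2 = 0.3900.
That is 0.3900 = 39.0% of the progeny.

39.0%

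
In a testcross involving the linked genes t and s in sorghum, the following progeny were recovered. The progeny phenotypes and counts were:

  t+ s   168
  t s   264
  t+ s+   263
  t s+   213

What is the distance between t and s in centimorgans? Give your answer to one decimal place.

42.0 centimorgans

The two most frequent classes, t+ s+ (263) and t s (264), are the parental types, so the F1 was t+ s+ / t s.
The recombinant classes are t+ s and t s+: 168 + 213 = 381.
Recombination frequency = 381/908 = 0.4196 ≈ 42.0%, i.e. 42.0 centimorgans.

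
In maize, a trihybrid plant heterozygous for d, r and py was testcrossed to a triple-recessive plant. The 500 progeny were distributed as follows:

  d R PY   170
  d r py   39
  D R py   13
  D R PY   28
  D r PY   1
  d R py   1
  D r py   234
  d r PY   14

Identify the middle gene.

py

The two most frequent reciprocal classes, d R PY and D r py, are the parental types, so the F1 was d R PY / D r py.
The two rarest classes, d R py and D r PY, are the double crossovers. Comparing them with the parentals, only the py allele has switched, so py is the middle locus and the order is d – py – r.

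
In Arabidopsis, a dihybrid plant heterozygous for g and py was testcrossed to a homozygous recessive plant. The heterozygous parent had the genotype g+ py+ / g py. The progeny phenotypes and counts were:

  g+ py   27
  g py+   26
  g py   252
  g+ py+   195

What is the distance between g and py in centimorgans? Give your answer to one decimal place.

10.6 centimorgans

The recombinant classes are g+ py and g py+: 27 + 26 = 53.
Recombination frequency = 53/500 = 0.1060 ≈ 10.6%, i.e. 10.6 centimorgans.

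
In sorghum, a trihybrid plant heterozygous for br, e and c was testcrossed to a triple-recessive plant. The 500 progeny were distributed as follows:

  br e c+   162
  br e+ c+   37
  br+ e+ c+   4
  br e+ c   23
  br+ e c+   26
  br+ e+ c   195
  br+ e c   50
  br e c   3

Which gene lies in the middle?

c

The two most frequent reciprocal classes, br+ e+ c and br e c+, are the parental types, so the F1 was br+ e+ c / br e c+.
The two rarest classes, br+ e+ c+ and br e c, are the double crossovers. Comparing them with the parentals, only the c allele has switched, so c is the middle locus and the order is br – c – e.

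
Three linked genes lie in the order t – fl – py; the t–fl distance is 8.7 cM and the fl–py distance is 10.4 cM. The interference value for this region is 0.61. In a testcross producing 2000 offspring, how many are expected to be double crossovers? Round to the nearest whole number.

7

Map distances give recombination frequencies of 0.087 and 0.104 for the two intervals.
With interference 0.61 (so coincidence = 0.39), expected double-crossover frequency = 0.087 × 0.104 × 0.39 = 0.00353.
Expected number = 0.00353 × 2000 = 7.06 ≈ 7.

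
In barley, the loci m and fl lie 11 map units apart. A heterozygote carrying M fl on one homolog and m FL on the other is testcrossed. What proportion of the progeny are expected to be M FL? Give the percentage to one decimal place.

5.5%

A map distance of 11 map units corresponds to a recombination frequency of 0.110.
The F1 is M fl / m FL, so M FL is a recombinant gamete class with expected frequency r/2 = 0.110/2 = 0.0550.
That is 0.0550 = 5.5% of the progeny.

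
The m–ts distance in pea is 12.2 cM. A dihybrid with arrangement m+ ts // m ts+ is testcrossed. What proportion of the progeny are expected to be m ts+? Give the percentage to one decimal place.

A map distance of 12.2 cM corresponds to a recombination frequency of 0.122.
The F1 is m+ ts / m ts+, so m ts+ is a parental gamete class with expected frequency (1 − r)/2 = 0.878/2 = 0.4390.
That is 0.4390 = 43.9% of the progeny.

43.9%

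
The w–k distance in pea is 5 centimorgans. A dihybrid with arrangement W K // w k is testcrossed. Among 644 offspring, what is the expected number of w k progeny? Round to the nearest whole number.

A map distance of 5 centimorgans corresponds to a recombination frequency of 0.050.
The F1 is W K / w k, so w k is a parental gamete class with expected frequency (1 − r)/2 = 0.950/2 = 0.4750.
Expected number = 0.4750 × 644 = 305.90 ≈ 306.

306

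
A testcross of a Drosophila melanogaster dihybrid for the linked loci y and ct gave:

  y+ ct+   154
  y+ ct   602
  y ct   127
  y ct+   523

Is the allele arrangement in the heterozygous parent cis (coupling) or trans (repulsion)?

trans

The two most frequent classes are y+ ct (602) and y ct+ (523); these are the parental (non-recombinant) types.
So the F1 carried y+ ct on one chromosome and y ct+ on the other — the recessive alleles are on opposite chromosomes (trans / repulsion).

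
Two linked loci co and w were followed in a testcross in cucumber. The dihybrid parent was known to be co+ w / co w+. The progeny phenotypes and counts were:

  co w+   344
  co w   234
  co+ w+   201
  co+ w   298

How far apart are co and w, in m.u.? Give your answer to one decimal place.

40.4 m.u.

The recombinant classes are co+ w+ and co w: 201 + 234 = 435.
Recombination frequency = 435/1077 = 0.4039 ≈ 40.4%, i.e. 40.4 m.u.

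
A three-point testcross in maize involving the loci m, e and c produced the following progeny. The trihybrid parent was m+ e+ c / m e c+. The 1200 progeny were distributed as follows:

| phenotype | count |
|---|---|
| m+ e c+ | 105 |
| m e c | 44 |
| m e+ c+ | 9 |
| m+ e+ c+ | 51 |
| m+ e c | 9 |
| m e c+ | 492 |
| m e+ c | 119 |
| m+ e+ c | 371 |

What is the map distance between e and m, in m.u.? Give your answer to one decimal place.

20.2 m.u.

The two rarest classes, m+ e c and m e+ c+, are the double crossovers. Comparing them with the parentals, only the e allele has switched, so e is the middle locus and the order is c – e – m.
Crossovers in the e–m interval produce the single-crossover classes m e+ c and m+ e c+ (119 + 105 = 224) plus the double crossovers (18).
RF(e–m) = (224 + 18) / 1200 = 242/1200 = 0.2017 → 20.2 m.u.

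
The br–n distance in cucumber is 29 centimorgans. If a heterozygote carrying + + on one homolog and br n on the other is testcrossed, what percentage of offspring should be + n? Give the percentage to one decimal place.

14.5%

A map distance of 29 centimorgans corresponds to a recombination frequency of 0.290.
The F1 is + + / br n, so + n is a recombinant gamete class with expected frequency r/2 = 0.290/2 = 0.1450.
That is 0.1450 = 14.5% of the progeny.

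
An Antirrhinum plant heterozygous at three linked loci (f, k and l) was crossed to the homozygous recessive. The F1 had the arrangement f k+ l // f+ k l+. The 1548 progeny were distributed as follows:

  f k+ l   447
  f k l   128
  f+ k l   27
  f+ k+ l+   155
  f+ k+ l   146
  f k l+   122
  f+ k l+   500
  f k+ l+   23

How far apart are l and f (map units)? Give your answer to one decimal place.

20.5 map units

The two rarest classes, f k+ l+ and f+ k l, are the double crossovers. Comparing them with the parentals, only the l allele has switched, so l is the middle locus and the order is k – l – f.
Crossovers in the l–f interval produce the single-crossover classes f+ k+ l and f k l+ (146 + 122 = 268) plus the double crossovers (50).
RF(l–f) = (268 + 50) / 1548 = 318/1548 = 0.2054 → 20.5 map units.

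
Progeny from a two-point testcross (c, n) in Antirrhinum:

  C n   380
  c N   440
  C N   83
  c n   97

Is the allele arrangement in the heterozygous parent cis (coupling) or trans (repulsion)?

The two most frequent classes are C n (380) and c N (440); these are the parental (non-recombinant) types.
So the F1 carried C n on one chromosome and c N on the other — the recessive alleles are on opposite chromosomes (trans / repulsion).

trans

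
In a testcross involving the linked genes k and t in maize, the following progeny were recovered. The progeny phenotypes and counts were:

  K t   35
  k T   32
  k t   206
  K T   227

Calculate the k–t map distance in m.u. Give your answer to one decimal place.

13.4 m.u.

The two most frequent classes, K T (227) and k t (206), are the parental types, so the F1 was K T / k t.
The recombinant classes are K t and k T: 35 + 32 = 67.
Recombination frequency = 67/500 = 0.1340 ≈ 13.4%, i.e. 13.4 m.u.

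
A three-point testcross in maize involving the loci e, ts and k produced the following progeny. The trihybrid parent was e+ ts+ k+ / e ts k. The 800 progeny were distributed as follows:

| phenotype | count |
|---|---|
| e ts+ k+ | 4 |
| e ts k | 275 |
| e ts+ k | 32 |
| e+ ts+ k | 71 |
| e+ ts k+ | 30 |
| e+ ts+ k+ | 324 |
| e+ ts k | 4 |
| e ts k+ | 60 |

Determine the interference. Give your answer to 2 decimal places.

0.34

The two rarest classes, e ts+ k+ and e+ ts k, are the double crossovers. Comparing them with the parentals, only the e allele has switched, so e is the middle locus and the order is ts – e – k.
ts–e: (62 + 8)/800 = 0.0875; e–k: (131 + 8)/800 = 0.1737.
Expected DCO frequency = 0.0875 × 0.1737 ≈ 0.01520; observed = 8/800 ≈ 0.01000.
Coefficient of coincidence = 0.01000/0.01520 ≈ 0.66; interference = 1 − 0.66 = 0.34.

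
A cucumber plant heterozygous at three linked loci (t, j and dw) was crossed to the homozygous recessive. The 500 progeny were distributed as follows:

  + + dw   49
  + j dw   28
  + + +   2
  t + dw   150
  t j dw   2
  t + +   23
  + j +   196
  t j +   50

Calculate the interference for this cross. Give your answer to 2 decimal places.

0.65

The two most frequent reciprocal classes, t + dw and + j +, are the parental types, so the F1 was t + dw / + j +.
The two rarest classes, t j dw and + + +, are the double crossovers. Comparing them with the parentals, only the j allele has switched, so j is the middle locus and the order is dw – j – t.
dw–j: (51 + 4)/500 = 0.1100; j–t: (99 + 4)/500 = 0.2060.
Expected DCO frequency = 0.1100 × 0.2060 ≈ 0.02266; observed = 4/500 ≈ 0.00800.
Coefficient of coincidence = 0.00800/0.02266 ≈ 0.35; interference = 1 − 0.35 = 0.65.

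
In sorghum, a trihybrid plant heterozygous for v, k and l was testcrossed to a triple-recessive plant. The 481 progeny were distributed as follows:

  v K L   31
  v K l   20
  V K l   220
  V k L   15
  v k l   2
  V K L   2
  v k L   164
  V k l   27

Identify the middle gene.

The two most frequent reciprocal classes, V K l and v k L, are the parental types, so the F1 was V K l / v k L.
The two rarest classes, V K L and v k l, are the double crossovers. Comparing them with the parentals, only the l allele has switched, so l is the middle locus and the order is k – l – v.

l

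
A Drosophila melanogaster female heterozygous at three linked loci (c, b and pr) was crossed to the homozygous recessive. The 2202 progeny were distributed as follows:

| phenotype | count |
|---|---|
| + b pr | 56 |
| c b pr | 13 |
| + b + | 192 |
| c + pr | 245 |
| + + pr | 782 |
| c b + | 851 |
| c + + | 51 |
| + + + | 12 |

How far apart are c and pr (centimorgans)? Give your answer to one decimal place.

The two most frequent reciprocal classes, + + pr and c b +, are the parental types, so the F1 was + + pr / c b +.
The two rarest classes, + + + and c b pr, are the double crossovers. Comparing them with the parentals, only the pr allele has switched, so pr is the middle locus and the order is c – pr – b.
Crossovers in the c–pr interval produce the single-crossover classes c + pr and + b + (245 + 192 = 437) plus the double crossovers (25).
RF(c–pr) = (437 + 25) / 2202 = 462/2202 = 0.2098 → 21.0 centimorgans.

21.0 centimorgans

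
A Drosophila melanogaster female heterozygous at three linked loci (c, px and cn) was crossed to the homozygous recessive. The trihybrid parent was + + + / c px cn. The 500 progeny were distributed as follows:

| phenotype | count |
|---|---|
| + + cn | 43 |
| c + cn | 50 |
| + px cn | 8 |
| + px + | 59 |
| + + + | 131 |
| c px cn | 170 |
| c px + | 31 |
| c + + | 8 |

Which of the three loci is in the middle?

c

The two rarest classes, c + + and + px cn, are the double crossovers. Comparing them with the parentals, only the c allele has switched, so c is the middle locus and the order is px – c – cn.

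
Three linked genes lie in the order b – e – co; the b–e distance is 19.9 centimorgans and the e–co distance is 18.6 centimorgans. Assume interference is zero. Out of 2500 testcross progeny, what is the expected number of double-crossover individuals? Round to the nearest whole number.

93

Map distances give recombination frequencies of 0.199 and 0.186 for the two intervals.
With no interference, expected double-crossover frequency = 0.199 × 0.186 = 0.03701.
Expected number = 0.03701 × 2500 = 92.54 ≈ 93.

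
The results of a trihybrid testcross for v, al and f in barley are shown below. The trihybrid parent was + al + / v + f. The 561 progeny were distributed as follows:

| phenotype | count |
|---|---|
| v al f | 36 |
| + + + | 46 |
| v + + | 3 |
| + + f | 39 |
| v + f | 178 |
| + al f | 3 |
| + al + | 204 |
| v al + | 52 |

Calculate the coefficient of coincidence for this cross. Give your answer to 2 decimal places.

The two rarest classes, + al f and v + +, are the double crossovers. Comparing them with the parentals, only the f allele has switched, so f is the middle locus and the order is al – f – v.
al–f: (82 + 6)/561 = 0.1569; f–v: (91 + 6)/561 = 0.1729.
Expected DCO frequency = 0.1569 × 0.1729 ≈ 0.02713; observed = 6/561 ≈ 0.01070.
Coefficient of coincidence = 0.01070/0.02713 ≈ 0.39.

0.39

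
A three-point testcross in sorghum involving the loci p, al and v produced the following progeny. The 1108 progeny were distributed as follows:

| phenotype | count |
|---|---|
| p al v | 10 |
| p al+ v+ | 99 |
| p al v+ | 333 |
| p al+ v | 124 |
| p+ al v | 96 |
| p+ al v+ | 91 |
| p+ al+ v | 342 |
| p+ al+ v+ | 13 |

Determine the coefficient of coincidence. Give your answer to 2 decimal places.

0.49

The two most frequent reciprocal classes, p al v+ and p+ al+ v, are the parental types, so the F1 was p al v+ / p+ al+ v.
The two rarest classes, p al v and p+ al+ v+, are the double crossovers. Comparing them with the parentals, only the v allele has switched, so v is the middle locus and the order is al – v – p.
al–v: (195 + 23)/1108 = 0.1968; v–p: (215 + 23)/1108 = 0.2148.
Expected DCO frequency = 0.1968 × 0.2148 ≈ 0.04227; observed = 23/1108 ≈ 0.02076.
Coefficient of coincidence = 0.02076/0.04227 ≈ 0.49.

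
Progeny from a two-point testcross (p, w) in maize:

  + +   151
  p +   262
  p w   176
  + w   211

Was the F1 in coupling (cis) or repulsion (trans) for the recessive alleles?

The two most frequent classes are + w (211) and p + (262); these are the parental (non-recombinant) types.
So the F1 carried + w on one chromosome and p + on the other — the recessive alleles are on opposite chromosomes (trans / repulsion).

trans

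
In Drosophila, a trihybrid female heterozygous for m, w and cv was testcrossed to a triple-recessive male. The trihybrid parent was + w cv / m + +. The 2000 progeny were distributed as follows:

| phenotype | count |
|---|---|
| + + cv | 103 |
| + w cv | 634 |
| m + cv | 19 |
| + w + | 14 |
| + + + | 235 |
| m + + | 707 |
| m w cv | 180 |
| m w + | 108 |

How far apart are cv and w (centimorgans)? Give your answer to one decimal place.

The two rarest classes, + w + and m + cv, are the double crossovers. Comparing them with the parentals, only the cv allele has switched, so cv is the middle locus and the order is w – cv – m.
Crossovers in the w–cv interval produce the single-crossover classes + + cv and m w + (103 + 108 = 211) plus the double crossovers (33).
RF(w–cv) = (211 + 33) / 2000 = 244/2000 = 0.1220 → 12.2 centimorgans.

12.2 centimorgans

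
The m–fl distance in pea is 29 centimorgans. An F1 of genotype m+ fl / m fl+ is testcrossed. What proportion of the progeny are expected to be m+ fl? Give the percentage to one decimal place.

A map distance of 29 centimorgans corresponds to a recombination frequency of 0.290.
The F1 is m+ fl / m fl+, so m+ fl is a parental gamete class with expected frequency (1 − r)/2 = 0.710/2 = 0.3550.
That is 0.3550 = 35.5% of the progeny.

35.5%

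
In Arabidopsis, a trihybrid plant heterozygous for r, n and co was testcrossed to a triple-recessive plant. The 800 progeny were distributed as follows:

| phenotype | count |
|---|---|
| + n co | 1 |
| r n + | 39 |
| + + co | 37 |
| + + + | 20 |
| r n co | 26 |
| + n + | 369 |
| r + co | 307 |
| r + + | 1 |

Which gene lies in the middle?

co

The two most frequent reciprocal classes, r + co and + n +, are the parental types, so the F1 was r + co / + n +.
The two rarest classes, r + + and + n co, are the double crossovers. Comparing them with the parentals, only the co allele has switched, so co is the middle locus and the order is r – co – n.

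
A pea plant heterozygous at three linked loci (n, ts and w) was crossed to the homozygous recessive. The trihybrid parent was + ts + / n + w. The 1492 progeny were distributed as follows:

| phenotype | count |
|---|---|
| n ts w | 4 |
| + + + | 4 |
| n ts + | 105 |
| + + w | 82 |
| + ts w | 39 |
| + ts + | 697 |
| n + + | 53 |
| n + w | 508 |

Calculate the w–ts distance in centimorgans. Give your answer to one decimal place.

6.7 centimorgans

The two rarest classes, + + + and n ts w, are the double crossovers. Comparing them with the parentals, only the ts allele has switched, so ts is the middle locus and the order is w – ts – n.
Crossovers in the w–ts interval produce the single-crossover classes + ts w and n + + (39 + 53 = 92) plus the double crossovers (8).
RF(w–ts) = (92 + 8) / 1492 = 100/1492 = 0.0670 → 6.7 centimorgans.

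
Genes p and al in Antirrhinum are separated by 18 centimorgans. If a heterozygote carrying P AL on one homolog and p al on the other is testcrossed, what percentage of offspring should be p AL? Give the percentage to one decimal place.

9.0%

A map distance of 18 centimorgans corresponds to a recombination frequency of 0.180.
The F1 is P AL / p al, so p AL is a recombinant gamete class with expected frequency r/2 = 0.180/2 = 0.0900.
That is 0.0900 = 9.0% of the progeny.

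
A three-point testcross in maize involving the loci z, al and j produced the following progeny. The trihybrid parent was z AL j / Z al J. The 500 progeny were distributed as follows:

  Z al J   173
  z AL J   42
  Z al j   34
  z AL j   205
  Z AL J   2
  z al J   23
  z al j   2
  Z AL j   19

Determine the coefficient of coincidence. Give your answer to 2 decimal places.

The two rarest classes, z al j and Z AL J, are the double crossovers. Comparing them with the parentals, only the al allele has switched, so al is the middle locus and the order is j – al – z.
j–al: (76 + 4)/500 = 0.1600; al–z: (42 + 4)/500 = 0.0920.
Expected DCO frequency = 0.1600 × 0.0920 ≈ 0.01472; observed = 4/500 ≈ 0.00800.
Coefficient of coincidence = 0.00800/0.01472 ≈ 0.54.

0.54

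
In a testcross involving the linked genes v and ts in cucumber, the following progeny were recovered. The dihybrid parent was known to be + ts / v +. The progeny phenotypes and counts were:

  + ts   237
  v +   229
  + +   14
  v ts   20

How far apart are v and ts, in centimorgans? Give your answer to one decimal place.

6.8 centimorgans

The recombinant classes are + + and v ts: 14 + 20 = 34.
Recombination frequency = 34/500 = 0.0680 ≈ 6.8%, i.e. 6.8 centimorgans.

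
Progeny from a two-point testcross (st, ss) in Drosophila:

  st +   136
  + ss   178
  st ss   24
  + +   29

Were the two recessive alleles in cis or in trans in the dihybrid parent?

The two most frequent classes are + ss (178) and st + (136); these are the parental (non-recombinant) types.
So the F1 carried + ss on one chromosome and st + on the other — the recessive alleles are on opposite chromosomes (trans / repulsion).

trans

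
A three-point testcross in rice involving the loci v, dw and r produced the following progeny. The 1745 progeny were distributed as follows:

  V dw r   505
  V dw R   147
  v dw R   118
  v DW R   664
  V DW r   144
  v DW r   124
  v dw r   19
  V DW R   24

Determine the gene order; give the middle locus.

The two most frequent reciprocal classes, V dw r and v DW R, are the parental types, so the F1 was V dw r / v DW R.
The two rarest classes, v dw r and V DW R, are the double crossovers. Comparing them with the parentals, only the v allele has switched, so v is the middle locus and the order is r – v – dw.

v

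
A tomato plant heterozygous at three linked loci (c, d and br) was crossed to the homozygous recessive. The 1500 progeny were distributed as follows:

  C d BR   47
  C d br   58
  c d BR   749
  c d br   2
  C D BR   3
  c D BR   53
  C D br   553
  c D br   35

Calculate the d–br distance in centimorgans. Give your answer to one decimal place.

7.7 centimorgans

The two most frequent reciprocal classes, C D br and c d BR, are the parental types, so the F1 was C D br / c d BR.
The two rarest classes, C D BR and c d br, are the double crossovers. Comparing them with the parentals, only the br allele has switched, so br is the middle locus and the order is c – br – d.
Crossovers in the br–d interval produce the single-crossover classes C d br and c D BR (58 + 53 = 111) plus the double crossovers (5).
RF(br–d) = (111 + 5) / 1500 = 116/1500 = 0.0773 → 7.7 centimorgans.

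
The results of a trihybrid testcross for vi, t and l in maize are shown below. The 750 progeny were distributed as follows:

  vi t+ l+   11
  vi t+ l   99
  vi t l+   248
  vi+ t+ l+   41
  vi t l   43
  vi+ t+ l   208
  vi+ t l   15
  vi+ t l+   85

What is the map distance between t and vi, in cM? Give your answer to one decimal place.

28.0 cM

The two most frequent reciprocal classes, vi t l+ and vi+ t+ l, are the parental types, so the F1 was vi t l+ / vi+ t+ l.
The two rarest classes, vi t+ l+ and vi+ t l, are the double crossovers. Comparing them with the parentals, only the t allele has switched, so t is the middle locus and the order is vi – t – l.
Crossovers in the vi–t interval produce the single-crossover classes vi+ t l+ and vi t+ l (85 + 99 = 184) plus the double crossovers (26).
RF(vi–t) = (184 + 26) / 750 = 210/750 = 0.2800 → 28.0 cM.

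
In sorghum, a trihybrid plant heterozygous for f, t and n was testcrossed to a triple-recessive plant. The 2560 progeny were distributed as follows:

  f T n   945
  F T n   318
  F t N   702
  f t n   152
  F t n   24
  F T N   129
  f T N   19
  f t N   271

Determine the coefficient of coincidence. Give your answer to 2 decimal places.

0.54

The two most frequent reciprocal classes, f T n and F t N, are the parental types, so the F1 was f T n / F t N.
The two rarest classes, f T N and F t n, are the double crossovers. Comparing them with the parentals, only the n allele has switched, so n is the middle locus and the order is f – n – t.
f–n: (589 + 43)/2560 = 0.2469; n–t: (281 + 43)/2560 = 0.1266.
Expected DCO frequency = 0.2469 × 0.1266 ≈ 0.03126; observed = 43/2560 ≈ 0.01680.
Coefficient of coincidence = 0.01680/0.03126 ≈ 0.54.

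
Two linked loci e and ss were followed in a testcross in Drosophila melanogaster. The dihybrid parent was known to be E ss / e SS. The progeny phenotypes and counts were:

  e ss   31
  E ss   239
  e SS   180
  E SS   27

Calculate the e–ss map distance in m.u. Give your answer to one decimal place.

12.2 m.u.

The recombinant classes are E SS and e ss: 27 + 31 = 58.
Recombination frequency = 58/477 = 0.1216 ≈ 12.2%, i.e. 12.2 m.u.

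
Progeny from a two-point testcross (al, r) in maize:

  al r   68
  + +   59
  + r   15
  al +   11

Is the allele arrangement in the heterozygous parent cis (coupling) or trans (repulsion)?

The two most frequent classes are + + (59) and al r (68); these are the parental (non-recombinant) types.
So the F1 carried + + on one chromosome and al r on the other — the recessive alleles are on the same chromosome (cis / coupling).

cis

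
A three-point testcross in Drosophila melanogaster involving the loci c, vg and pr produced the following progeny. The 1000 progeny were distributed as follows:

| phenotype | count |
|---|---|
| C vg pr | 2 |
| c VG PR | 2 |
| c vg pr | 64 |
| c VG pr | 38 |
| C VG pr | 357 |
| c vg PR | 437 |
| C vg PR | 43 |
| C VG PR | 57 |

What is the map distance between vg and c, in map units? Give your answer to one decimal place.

The two most frequent reciprocal classes, C VG pr and c vg PR, are the parental types, so the F1 was C VG pr / c vg PR.
The two rarest classes, C vg pr and c VG PR, are the double crossovers. Comparing them with the parentals, only the vg allele has switched, so vg is the middle locus and the order is pr – vg – c.
Crossovers in the vg–c interval produce the single-crossover classes c VG pr and C vg PR (38 + 43 = 81) plus the double crossovers (4).
RF(vg–c) = (81 + 4) / 1000 = 85/1000 = 0.0850 → 8.5 map units.

8.5 map units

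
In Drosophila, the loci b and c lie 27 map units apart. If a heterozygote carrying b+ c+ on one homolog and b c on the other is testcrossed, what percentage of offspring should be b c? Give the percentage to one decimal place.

A map distance of 27 map units corresponds to a recombination frequency of 0.270.
The F1 is b+ c+ / b c, so b c is a parental gamete class with expected frequency (1 − r)/2 = 0.730/2 = 0.3650.
That is 0.3650 = 36.5% of the progeny.

36.5%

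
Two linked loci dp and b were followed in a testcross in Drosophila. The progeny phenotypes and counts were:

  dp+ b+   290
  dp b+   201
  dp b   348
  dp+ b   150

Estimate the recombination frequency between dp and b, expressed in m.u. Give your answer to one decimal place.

35.5 m.u.

The two most frequent classes, dp+ b+ (290) and dp b (348), are the parental types, so the F1 was dp+ b+ / dp b.
The recombinant classes are dp+ b and dp b+: 150 + 201 = 351.
Recombination frequency = 351/989 = 0.3549 ≈ 35.5%, i.e. 35.5 m.u.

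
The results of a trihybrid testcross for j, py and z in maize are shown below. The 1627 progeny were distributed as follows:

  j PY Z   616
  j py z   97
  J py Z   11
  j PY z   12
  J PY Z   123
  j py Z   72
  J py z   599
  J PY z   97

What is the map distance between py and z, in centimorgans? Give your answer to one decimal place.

11.8 centimorgans

The two most frequent reciprocal classes, j PY Z and J py z, are the parental types, so the F1 was j PY Z / J py z.
The two rarest classes, j PY z and J py Z, are the double crossovers. Comparing them with the parentals, only the z allele has switched, so z is the middle locus and the order is j – z – py.
Crossovers in the z–py interval produce the single-crossover classes j py Z and J PY z (72 + 97 = 169) plus the double crossovers (23).
RF(z–py) = (169 + 23) / 1627 = 192/1627 = 0.1180 → 11.8 centimorgans.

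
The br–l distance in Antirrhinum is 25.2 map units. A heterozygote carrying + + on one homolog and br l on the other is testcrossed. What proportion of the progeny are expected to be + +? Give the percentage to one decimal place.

A map distance of 25.2 map units corresponds to a recombination frequency of 0.252.
The F1 is + + / br l, so + + is a parental gamete class with expected frequency (1 − r)/2 = 0.748/2 = 0.3740.
That is 0.3740 = 37.4% of the progeny.

37.4%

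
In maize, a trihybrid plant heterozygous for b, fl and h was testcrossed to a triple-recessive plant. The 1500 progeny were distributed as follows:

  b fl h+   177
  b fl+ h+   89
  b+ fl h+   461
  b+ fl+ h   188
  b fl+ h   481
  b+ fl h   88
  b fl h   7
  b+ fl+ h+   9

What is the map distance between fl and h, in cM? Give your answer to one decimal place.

12.9 cM

The two most frequent reciprocal classes, b fl+ h and b+ fl h+, are the parental types, so the F1 was b fl+ h / b+ fl h+.
The two rarest classes, b fl h and b+ fl+ h+, are the double crossovers. Comparing them with the parentals, only the fl allele has switched, so fl is the middle locus and the order is b – fl – h.
Crossovers in the fl–h interval produce the single-crossover classes b fl+ h+ and b+ fl h (89 + 88 = 177) plus the double crossovers (16).
RF(fl–h) = (177 + 16) / 1500 = 193/1500 = 0.1287 → 12.9 cM.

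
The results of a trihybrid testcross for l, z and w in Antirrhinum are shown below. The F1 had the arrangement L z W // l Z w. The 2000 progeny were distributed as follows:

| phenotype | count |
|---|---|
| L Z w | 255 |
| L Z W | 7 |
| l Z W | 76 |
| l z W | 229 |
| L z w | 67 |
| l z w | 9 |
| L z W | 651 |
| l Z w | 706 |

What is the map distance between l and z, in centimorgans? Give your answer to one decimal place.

25.0 centimorgans

The two rarest classes, L Z W and l z w, are the double crossovers. Comparing them with the parentals, only the z allele has switched, so z is the middle locus and the order is w – z – l.
Crossovers in the z–l interval produce the single-crossover classes l z W and L Z w (229 + 255 = 484) plus the double crossovers (16).
RF(z–l) = (484 + 16) / 2000 = 500/2000 = 0.2500 → 25.0 centimorgans.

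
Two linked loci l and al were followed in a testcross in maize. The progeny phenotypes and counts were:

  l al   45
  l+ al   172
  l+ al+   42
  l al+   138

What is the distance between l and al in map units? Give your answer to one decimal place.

21.9 map units

The two most frequent classes, l+ al (172) and l al+ (138), are the parental types, so the F1 was l+ al / l al+.
The recombinant classes are l+ al+ and l al: 42 + 45 = 87.
Recombination frequency = 87/397 = 0.2191 ≈ 21.9%, i.e. 21.9 map units.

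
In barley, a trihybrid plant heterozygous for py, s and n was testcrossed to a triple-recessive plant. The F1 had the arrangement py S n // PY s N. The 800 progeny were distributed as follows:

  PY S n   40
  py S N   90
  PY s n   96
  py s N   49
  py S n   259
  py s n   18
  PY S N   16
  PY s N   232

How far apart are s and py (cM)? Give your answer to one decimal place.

The two rarest classes, py s n and PY S N, are the double crossovers. Comparing them with the parentals, only the s allele has switched, so s is the middle locus and the order is py – s – n.
Crossovers in the py–s interval produce the single-crossover classes PY S n and py s N (40 + 49 = 89) plus the double crossovers (34).
RF(py–s) = (89 + 34) / 800 = 123/800 = 0.1537 → 15.4 cM.

15.4 cM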